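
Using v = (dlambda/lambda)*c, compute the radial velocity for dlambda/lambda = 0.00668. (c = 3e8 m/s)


v = (dlambda/lambda) * c = 0.00668 * 3e8 = 2.004e+06

2.004e+06 m/s


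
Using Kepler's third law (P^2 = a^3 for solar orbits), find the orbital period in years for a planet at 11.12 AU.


P = a^(3/2) = 11.12^1.5 = 37.0815

37.0815 years


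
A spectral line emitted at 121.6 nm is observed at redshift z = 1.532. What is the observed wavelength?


lam_obs = lam_emit * (1 + z) = 121.6 * (1 + 1.532) = 307.8912

307.8912 nm


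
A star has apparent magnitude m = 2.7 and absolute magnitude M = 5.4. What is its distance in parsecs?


d = 10^((m - M + 5)/5) = 10^((2.7 - 5.4 + 5)/5) = 2.884

2.884 pc


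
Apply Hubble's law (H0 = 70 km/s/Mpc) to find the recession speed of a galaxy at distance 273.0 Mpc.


v = H0 * d = 70 * 273.0 = 19110.0

19110.0 km/s


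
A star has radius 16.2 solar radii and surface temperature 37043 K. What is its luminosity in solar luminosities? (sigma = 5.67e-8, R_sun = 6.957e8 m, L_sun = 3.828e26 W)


R = 16.2 * 6.957e8 m = 1.127034e+10 m. L = 4*pi*R^2*sigma*T^4 = 4*pi*(1.127034e+10)^2 * 5.67e-8 * 37043^4 = 1.704086223e+32 W. L/L_sun = 1.704086223e+32 / 3.828e26 = 445163.59

445163.59 L_sun


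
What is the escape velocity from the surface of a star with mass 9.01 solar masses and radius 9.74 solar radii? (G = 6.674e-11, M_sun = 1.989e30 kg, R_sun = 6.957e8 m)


M = 9.01 * 1.989e30 kg = 1.792089e+31 kg; R = 9.74 * 6.957e8 m = 6.776118e+09 m. v_esc = sqrt(2GM/R) = sqrt(2 * 6.674e-11 * 1.792089e+31 / 6.776118e+09) = 594151.7846

594151.7846 m/s


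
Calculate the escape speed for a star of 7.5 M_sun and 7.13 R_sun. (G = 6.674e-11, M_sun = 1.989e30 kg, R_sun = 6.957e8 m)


M = 7.5 * 1.989e30 kg = 1.49175e+31 kg; R = 7.13 * 6.957e8 m = 4.960341e+09 m. v_esc = sqrt(2GM/R) = sqrt(2 * 6.674e-11 * 1.49175e+31 / 4.960341e+09) = 633578.3895

633578.3895 m/s


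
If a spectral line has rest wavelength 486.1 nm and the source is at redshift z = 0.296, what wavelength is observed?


lam_obs = lam_emit * (1 + z) = 486.1 * (1 + 0.296) = 629.9856

629.9856 nm


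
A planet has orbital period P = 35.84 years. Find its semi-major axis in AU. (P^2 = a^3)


a = P^(2/3) = 35.84^(2/3) = 10.8704

10.8704 AU


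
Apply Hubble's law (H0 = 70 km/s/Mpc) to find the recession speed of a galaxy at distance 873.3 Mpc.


v = H0 * d = 70 * 873.3 = 61131.0

61131.0 km/s


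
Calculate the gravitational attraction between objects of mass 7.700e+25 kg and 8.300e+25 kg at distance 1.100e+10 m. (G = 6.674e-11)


F = G*m1*m2/r^2 = 6.674e-11 * 7.700e+25 * 8.300e+25 / (1.100e+10)^2 = 6.674e-11 * 6.391e+51 / 1.210e+20 = 3.525e+21

3.525e+21 N


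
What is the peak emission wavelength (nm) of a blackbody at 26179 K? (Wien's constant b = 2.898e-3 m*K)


lam_max = b / T = 2.898e-3 / 26179 = 1.107e-07 m = 110.6994 nm

110.6994 nm


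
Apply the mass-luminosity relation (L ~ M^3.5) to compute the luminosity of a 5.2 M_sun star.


L/L_sun = (M/M_sun)^3.5 = 5.2^3.5 = 320.6356

320.6356 L_sun


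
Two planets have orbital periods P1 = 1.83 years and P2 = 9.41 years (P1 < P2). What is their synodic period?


1/P_syn = |1/P1 - 1/P2| = |1/1.83 - 1/9.41| => P_syn = 2.2718

2.2718 years


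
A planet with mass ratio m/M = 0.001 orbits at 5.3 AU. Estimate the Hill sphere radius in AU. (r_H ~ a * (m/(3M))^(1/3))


r_H = a * (m/3M)^(1/3) = 5.3 * (0.001/3)^(1/3) = 0.3675

0.3675 AU


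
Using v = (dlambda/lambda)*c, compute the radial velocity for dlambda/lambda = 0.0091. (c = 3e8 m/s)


v = (dlambda/lambda) * c = 0.0091 * 3e8 = 2.730e+06

2.730e+06 m/s


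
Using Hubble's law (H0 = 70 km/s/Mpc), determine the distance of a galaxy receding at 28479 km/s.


d = v / H0 = 28479 / 70 = 406.8429

406.8429 Mpc


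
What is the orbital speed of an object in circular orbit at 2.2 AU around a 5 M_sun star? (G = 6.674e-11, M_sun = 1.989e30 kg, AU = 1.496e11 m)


v = sqrt(GM/r) = sqrt(6.674e-11 * 9.945e+30 / 3.291e+11) = 44907.4461

44907.4461 m/s


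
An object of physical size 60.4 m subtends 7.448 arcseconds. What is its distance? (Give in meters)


D = size / theta_rad, theta_rad = 7.448 * pi/(180*3600) = 3.611e-05, D = 1.673e+06

1.673e+06 m


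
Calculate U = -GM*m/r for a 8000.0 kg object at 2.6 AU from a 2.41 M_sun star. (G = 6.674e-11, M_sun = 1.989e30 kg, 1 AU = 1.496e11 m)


M = 2.41 * 1.989e30 kg = 4.79349e+30 kg; r = 2.6 AU * 1.496e11 m/AU = 3.8896e+11 m. U = -GM*m/r = -(6.674e-11 * 4.79349e+30 * 8000.0) / 3.8896e+11 = -6.580e+12

-6.580e+12 J


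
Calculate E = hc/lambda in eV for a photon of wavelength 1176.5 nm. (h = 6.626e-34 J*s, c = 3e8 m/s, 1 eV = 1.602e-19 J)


E = hc/lambda = 6.626e-34 * 3e8 / 1.177e-06 = 1.690e-19 J = 1.0547 eV

1.0547 eV


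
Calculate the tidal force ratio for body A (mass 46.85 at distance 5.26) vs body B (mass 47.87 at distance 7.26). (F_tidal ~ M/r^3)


Ratio = (M1/r1^3) / (M2/r2^3) = (46.85/5.26^3) / (47.87/7.26^3) = 2.5733

2.5733


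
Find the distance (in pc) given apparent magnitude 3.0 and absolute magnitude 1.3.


d = 10^((m - M + 5)/5) = 10^((3.0 - 1.3 + 5)/5) = 21.8776

21.8776 pc


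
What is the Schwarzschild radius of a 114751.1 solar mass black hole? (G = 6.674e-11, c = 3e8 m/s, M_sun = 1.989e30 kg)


M = 114751.1 * 1.989e30 kg = 2.282399379e+35 kg. rs = 2GM/c^2 = 2 * 6.674e-11 * 2.282399379e+35 / (3e8)^2 = 3.385e+08

3.385e+08 m


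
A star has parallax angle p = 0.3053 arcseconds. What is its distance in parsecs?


d = 1/p = 1/0.3053 = 3.2755

3.2755 pc


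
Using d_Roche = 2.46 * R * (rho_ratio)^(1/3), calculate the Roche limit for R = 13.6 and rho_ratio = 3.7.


d_Roche = 2.46 * 13.6 * 3.7^(1/3) = 51.7457

51.7457


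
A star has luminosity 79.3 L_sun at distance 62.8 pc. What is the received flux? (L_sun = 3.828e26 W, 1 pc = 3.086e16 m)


F = L / (4*pi*d^2) = 3.036e+28 / (4*pi*(1.938e+18)^2) = 6.432e-10

6.432e-10 W/m^2


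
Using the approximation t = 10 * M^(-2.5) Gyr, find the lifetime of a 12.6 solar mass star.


t = 10 * M^(-2.5) = 10 * 12.6^(-2.5) = 0.0177

0.0177 Gyr


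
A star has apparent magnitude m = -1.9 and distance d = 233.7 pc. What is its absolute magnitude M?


M = m - 5*log10(d) + 5 = -1.9 - 5*log10(233.7) + 5 = -8.7433

-8.7433


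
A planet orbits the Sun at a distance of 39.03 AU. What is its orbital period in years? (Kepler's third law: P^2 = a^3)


P = a^(3/2) = 39.03^1.5 = 243.836

243.836 years


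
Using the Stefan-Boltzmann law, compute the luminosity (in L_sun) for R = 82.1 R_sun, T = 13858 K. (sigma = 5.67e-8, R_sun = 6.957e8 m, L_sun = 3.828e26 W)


R = 82.1 * 6.957e8 m = 5.711697e+10 m. L = 4*pi*R^2*sigma*T^4 = 4*pi*(5.711697e+10)^2 * 5.67e-8 * 13858^4 = 8.572854875e+31 W. L/L_sun = 8.572854875e+31 / 3.828e26 = 223951.2768

223951.2768 L_sun


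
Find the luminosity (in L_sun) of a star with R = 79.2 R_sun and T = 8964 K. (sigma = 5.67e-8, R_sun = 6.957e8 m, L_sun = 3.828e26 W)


R = 79.2 * 6.957e8 m = 5.509944e+10 m. L = 4*pi*R^2*sigma*T^4 = 4*pi*(5.509944e+10)^2 * 5.67e-8 * 8964^4 = 1.396672828e+31 W. L/L_sun = 1.396672828e+31 / 3.828e26 = 36485.7061

36485.7061 L_sun


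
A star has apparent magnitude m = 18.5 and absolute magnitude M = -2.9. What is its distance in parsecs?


d = 10^((m - M + 5)/5) = 10^((18.5 - -2.9 + 5)/5) = 190546.0718

190546.0718 pc


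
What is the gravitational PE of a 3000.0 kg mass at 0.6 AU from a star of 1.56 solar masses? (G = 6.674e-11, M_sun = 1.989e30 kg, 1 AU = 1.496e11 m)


M = 1.56 * 1.989e30 kg = 3.10284e+30 kg; r = 0.6 AU * 1.496e11 m/AU = 8.976e+10 m. U = -GM*m/r = -(6.674e-11 * 3.10284e+30 * 3000.0) / 8.976e+10 = -6.921e+12

-6.921e+12 J


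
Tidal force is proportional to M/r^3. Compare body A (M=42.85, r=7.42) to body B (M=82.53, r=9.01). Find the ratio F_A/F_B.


Ratio = (M1/r1^3) / (M2/r2^3) = (42.85/7.42^3) / (82.53/9.01^3) = 0.9296

0.9296


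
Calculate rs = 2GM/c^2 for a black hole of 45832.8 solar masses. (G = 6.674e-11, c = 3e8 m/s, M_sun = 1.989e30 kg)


M = 45832.8 * 1.989e30 kg = 9.11614392e+34 kg. rs = 2GM/c^2 = 2 * 6.674e-11 * 9.11614392e+34 / (3e8)^2 = 1.352e+08

1.352e+08 m


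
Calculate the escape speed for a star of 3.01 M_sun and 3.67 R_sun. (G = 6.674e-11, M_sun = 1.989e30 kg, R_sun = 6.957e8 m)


M = 3.01 * 1.989e30 kg = 5.98689e+30 kg; R = 3.67 * 6.957e8 m = 2.553219e+09 m. v_esc = sqrt(2GM/R) = sqrt(2 * 6.674e-11 * 5.98689e+30 / 2.553219e+09) = 559454.4138

559454.4138 m/s


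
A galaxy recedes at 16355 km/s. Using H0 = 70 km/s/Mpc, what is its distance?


d = v / H0 = 16355 / 70 = 233.6429

233.6429 Mpc


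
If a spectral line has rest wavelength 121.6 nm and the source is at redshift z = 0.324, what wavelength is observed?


lam_obs = lam_emit * (1 + z) = 121.6 * (1 + 0.324) = 160.9984

160.9984 nm


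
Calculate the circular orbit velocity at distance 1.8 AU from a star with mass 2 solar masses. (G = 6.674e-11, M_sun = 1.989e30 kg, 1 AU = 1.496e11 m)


v = sqrt(GM/r) = sqrt(6.674e-11 * 3.978e+30 / 2.693e+11) = 31399.5512

31399.5512 m/s


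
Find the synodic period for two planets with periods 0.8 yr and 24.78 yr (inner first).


1/P_syn = |1/P1 - 1/P2| = |1/0.8 - 1/24.78| => P_syn = 0.8267

0.8267 years


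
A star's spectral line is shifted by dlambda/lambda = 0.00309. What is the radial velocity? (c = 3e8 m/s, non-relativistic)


v = (dlambda/lambda) * c = 0.00309 * 3e8 = 927000.0

927000.0 m/s


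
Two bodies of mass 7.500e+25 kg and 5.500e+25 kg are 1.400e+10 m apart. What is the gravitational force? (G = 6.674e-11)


F = G*m1*m2/r^2 = 6.674e-11 * 7.500e+25 * 5.500e+25 / (1.400e+10)^2 = 6.674e-11 * 4.125e+51 / 1.960e+20 = 1.405e+21

1.405e+21 N


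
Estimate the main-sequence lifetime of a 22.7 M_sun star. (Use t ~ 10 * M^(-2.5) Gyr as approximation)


t = 10 * M^(-2.5) = 10 * 22.7^(-2.5) = 0.0041

0.0041 Gyr


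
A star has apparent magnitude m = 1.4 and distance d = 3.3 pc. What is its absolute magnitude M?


M = m - 5*log10(d) + 5 = 1.4 - 5*log10(3.3) + 5 = 3.8074

3.8074


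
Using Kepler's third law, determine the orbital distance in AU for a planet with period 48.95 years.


a = P^(2/3) = 48.95^(2/3) = 13.3814

13.3814 AU


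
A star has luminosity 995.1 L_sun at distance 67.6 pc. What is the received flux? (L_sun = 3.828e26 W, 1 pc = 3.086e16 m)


F = L / (4*pi*d^2) = 3.809e+29 / (4*pi*(2.086e+18)^2) = 6.965e-09

6.965e-09 W/m^2


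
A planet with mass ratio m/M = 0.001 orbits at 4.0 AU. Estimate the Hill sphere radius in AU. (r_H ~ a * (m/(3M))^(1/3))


r_H = a * (m/3M)^(1/3) = 4.0 * (0.001/3)^(1/3) = 0.2773

0.2773 AU


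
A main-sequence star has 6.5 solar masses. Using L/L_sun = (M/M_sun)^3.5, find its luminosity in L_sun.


L/L_sun = (M/M_sun)^3.5 = 6.5^3.5 = 700.1591

700.1591 L_sun


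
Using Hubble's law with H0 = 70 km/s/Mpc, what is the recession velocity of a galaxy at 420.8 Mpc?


v = H0 * d = 70 * 420.8 = 29456.0

29456.0 km/s


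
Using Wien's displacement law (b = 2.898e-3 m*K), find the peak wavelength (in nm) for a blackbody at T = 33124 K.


lam_max = b / T = 2.898e-3 / 33124 = 8.749e-08 m = 87.4894 nm

87.4894 nm


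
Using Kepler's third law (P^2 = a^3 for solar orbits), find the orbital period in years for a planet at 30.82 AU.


P = a^(3/2) = 30.82^1.5 = 171.0996

171.0996 years


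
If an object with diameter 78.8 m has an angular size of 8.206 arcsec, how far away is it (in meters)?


D = size / theta_rad, theta_rad = 8.206 * pi/(180*3600) = 3.978e-05, D = 1.981e+06

1.981e+06 m


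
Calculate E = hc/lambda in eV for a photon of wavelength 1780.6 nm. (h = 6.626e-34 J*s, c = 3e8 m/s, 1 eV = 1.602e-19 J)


E = hc/lambda = 6.626e-34 * 3e8 / 1.781e-06 = 1.116e-19 J = 0.6969 eV

0.6969 eV


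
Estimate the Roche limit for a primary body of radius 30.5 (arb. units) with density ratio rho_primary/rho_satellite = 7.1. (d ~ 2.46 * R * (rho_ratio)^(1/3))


d_Roche = 2.46 * 30.5 * 7.1^(1/3) = 144.2075

144.2075


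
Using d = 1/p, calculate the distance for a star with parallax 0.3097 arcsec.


d = 1/p = 1/0.3097 = 3.2289

3.2289 pc


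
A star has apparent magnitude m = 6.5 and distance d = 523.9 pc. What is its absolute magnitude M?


M = m - 5*log10(d) + 5 = 6.5 - 5*log10(523.9) + 5 = -2.0962

-2.0962


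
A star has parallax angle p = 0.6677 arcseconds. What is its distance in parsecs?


d = 1/p = 1/0.6677 = 1.4977

1.4977 pc


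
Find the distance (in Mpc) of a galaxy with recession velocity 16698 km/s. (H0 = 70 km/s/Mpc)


d = v / H0 = 16698 / 70 = 238.5429

238.5429 Mpc


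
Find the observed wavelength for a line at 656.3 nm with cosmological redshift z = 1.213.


lam_obs = lam_emit * (1 + z) = 656.3 * (1 + 1.213) = 1452.3919

1452.3919 nm


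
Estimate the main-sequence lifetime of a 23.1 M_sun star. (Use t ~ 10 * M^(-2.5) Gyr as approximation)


t = 10 * M^(-2.5) = 10 * 23.1^(-2.5) = 0.0039

0.0039 Gyr


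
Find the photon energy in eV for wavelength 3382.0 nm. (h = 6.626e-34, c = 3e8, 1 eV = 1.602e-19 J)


E = hc/lambda = 6.626e-34 * 3e8 / 3.382e-06 = 5.878e-20 J = 0.3669 eV

0.3669 eV


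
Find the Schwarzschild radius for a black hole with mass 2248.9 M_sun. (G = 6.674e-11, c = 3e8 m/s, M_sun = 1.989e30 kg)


M = 2248.9 * 1.989e30 kg = 4.4730621e+33 kg. rs = 2GM/c^2 = 2 * 6.674e-11 * 4.4730621e+33 / (3e8)^2 = 6.634e+06

6.634e+06 m


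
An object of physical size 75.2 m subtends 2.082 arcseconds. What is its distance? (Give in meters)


D = size / theta_rad, theta_rad = 2.082 * pi/(180*3600) = 1.009e-05, D = 7.450e+06

7.450e+06 m


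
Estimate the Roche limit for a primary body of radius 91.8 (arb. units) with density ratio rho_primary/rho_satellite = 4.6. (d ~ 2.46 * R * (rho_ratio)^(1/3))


d_Roche = 2.46 * 91.8 * 4.6^(1/3) = 375.5753

375.5753


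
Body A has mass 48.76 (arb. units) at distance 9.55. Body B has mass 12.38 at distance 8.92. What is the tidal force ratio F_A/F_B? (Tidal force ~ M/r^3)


Ratio = (M1/r1^3) / (M2/r2^3) = (48.76/9.55^3) / (12.38/8.92^3) = 3.2094

3.2094


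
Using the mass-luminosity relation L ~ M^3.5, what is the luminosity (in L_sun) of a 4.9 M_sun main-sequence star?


L/L_sun = (M/M_sun)^3.5 = 4.9^3.5 = 260.4272

260.4272 L_sun


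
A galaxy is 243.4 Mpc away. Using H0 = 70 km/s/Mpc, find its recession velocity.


v = H0 * d = 70 * 243.4 = 17038.0

17038.0 km/s


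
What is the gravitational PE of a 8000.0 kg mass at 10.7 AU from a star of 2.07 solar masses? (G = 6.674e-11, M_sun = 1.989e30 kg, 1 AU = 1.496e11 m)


M = 2.07 * 1.989e30 kg = 4.11723e+30 kg; r = 10.7 AU * 1.496e11 m/AU = 1.60072e+12 m. U = -GM*m/r = -(6.674e-11 * 4.11723e+30 * 8000.0) / 1.60072e+12 = -1.373e+12

-1.373e+12 J


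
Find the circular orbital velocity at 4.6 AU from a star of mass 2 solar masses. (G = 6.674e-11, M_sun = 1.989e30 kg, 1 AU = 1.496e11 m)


v = sqrt(GM/r) = sqrt(6.674e-11 * 3.978e+30 / 6.882e+11) = 19641.7771

19641.7771 m/s


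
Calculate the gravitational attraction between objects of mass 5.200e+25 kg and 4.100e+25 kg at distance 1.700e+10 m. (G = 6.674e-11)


F = G*m1*m2/r^2 = 6.674e-11 * 5.200e+25 * 4.100e+25 / (1.700e+10)^2 = 6.674e-11 * 2.132e+51 / 2.890e+20 = 4.924e+20

4.924e+20 N


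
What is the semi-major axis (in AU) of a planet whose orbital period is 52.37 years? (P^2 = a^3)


a = P^(2/3) = 52.37^(2/3) = 13.9976

13.9976 AU


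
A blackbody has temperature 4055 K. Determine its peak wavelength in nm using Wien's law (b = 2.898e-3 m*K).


lam_max = b / T = 2.898e-3 / 4055 = 7.147e-07 m = 714.6732 nm

714.6732 nm


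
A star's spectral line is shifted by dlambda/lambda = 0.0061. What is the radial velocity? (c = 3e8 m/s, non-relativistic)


v = (dlambda/lambda) * c = 0.0061 * 3e8 = 1.830e+06

1.830e+06 m/s


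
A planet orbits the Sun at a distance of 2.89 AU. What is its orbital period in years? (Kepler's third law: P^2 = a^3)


P = a^(3/2) = 2.89^1.5 = 4.913

4.913 years


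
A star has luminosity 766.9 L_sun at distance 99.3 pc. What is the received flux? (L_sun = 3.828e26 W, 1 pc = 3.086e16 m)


F = L / (4*pi*d^2) = 2.936e+29 / (4*pi*(3.064e+18)^2) = 2.488e-09

2.488e-09 W/m^2


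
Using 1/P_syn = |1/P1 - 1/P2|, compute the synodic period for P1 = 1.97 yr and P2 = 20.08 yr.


1/P_syn = |1/P1 - 1/P2| = |1/1.97 - 1/20.08| => P_syn = 2.1843

2.1843 years


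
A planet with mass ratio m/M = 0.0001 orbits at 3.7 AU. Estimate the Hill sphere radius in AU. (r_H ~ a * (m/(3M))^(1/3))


r_H = a * (m/3M)^(1/3) = 3.7 * (0.0001/3)^(1/3) = 0.1191

0.1191 AU


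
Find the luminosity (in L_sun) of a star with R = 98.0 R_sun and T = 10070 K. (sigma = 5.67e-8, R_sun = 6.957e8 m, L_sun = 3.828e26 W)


R = 98.0 * 6.957e8 m = 6.81786e+10 m. L = 4*pi*R^2*sigma*T^4 = 4*pi*(6.81786e+10)^2 * 5.67e-8 * 10070^4 = 3.4057045e+31 W. L/L_sun = 3.4057045e+31 / 3.828e26 = 88968.2471

88968.2471 L_sun


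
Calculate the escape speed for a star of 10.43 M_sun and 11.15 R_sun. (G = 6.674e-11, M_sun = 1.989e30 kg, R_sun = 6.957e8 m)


M = 10.43 * 1.989e30 kg = 2.074527e+31 kg; R = 11.15 * 6.957e8 m = 7.757055e+09 m. v_esc = sqrt(2GM/R) = sqrt(2 * 6.674e-11 * 2.074527e+31 / 7.757055e+09) = 597474.2729

597474.2729 m/s


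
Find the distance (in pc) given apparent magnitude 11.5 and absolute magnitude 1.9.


d = 10^((m - M + 5)/5) = 10^((11.5 - 1.9 + 5)/5) = 831.7638

831.7638 pc


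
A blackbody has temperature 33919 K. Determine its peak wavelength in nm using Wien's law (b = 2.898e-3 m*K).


lam_max = b / T = 2.898e-3 / 33919 = 8.544e-08 m = 85.4388 nm

85.4388 nm


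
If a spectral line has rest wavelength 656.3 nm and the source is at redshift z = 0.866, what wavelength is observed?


lam_obs = lam_emit * (1 + z) = 656.3 * (1 + 0.866) = 1224.6558

1224.6558 nm


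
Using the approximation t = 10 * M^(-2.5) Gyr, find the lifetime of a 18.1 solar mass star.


t = 10 * M^(-2.5) = 10 * 18.1^(-2.5) = 0.0072

0.0072 Gyr


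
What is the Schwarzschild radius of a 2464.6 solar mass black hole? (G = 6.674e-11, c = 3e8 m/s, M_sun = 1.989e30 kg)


M = 2464.6 * 1.989e30 kg = 4.9020894e+33 kg. rs = 2GM/c^2 = 2 * 6.674e-11 * 4.9020894e+33 / (3e8)^2 = 7.270e+06

7.270e+06 m


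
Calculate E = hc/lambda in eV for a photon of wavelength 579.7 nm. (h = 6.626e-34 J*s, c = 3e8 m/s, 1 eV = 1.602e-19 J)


E = hc/lambda = 6.626e-34 * 3e8 / 5.797e-07 = 3.429e-19 J = 2.1405 eV

2.1405 eV


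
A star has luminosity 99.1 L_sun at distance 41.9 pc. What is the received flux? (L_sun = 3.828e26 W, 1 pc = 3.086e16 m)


F = L / (4*pi*d^2) = 3.794e+28 / (4*pi*(1.293e+18)^2) = 1.806e-09

1.806e-09 W/m^2


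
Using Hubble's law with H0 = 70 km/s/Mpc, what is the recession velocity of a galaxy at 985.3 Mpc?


v = H0 * d = 70 * 985.3 = 68971.0

68971.0 km/s


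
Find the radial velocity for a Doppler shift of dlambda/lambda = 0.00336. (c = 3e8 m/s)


v = (dlambda/lambda) * c = 0.00336 * 3e8 = 1.008e+06

1.008e+06 m/s


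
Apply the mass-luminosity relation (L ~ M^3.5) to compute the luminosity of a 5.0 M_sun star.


L/L_sun = (M/M_sun)^3.5 = 5.0^3.5 = 279.5085

279.5085 L_sun


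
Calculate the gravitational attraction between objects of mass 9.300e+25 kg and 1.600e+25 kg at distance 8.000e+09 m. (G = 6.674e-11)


F = G*m1*m2/r^2 = 6.674e-11 * 9.300e+25 * 1.600e+25 / (8.000e+09)^2 = 6.674e-11 * 1.488e+51 / 6.400e+19 = 1.552e+21

1.552e+21 N


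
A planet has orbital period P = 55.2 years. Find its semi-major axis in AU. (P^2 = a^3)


a = P^(2/3) = 55.2^(2/3) = 14.4975

14.4975 AU


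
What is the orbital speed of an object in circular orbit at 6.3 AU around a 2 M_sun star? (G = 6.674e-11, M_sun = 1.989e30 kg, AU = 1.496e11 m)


v = sqrt(GM/r) = sqrt(6.674e-11 * 3.978e+30 / 9.425e+11) = 16783.7661

16783.7661 m/s


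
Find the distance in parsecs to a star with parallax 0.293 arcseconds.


d = 1/p = 1/0.293 = 3.413

3.413 pc


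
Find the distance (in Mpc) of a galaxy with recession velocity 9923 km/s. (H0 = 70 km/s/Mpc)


d = v / H0 = 9923 / 70 = 141.7571

141.7571 Mpc


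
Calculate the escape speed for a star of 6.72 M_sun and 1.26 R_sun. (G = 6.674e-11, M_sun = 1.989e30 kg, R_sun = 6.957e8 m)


M = 6.72 * 1.989e30 kg = 1.336608e+31 kg; R = 1.26 * 6.957e8 m = 8.76582e+08 m. v_esc = sqrt(2GM/R) = sqrt(2 * 6.674e-11 * 1.336608e+31 / 8.76582e+08) = 1.427e+06

1.427e+06 m/s


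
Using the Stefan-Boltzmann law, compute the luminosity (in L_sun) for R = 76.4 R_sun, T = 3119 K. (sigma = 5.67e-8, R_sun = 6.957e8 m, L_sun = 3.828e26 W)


R = 76.4 * 6.957e8 m = 5.315148e+10 m. L = 4*pi*R^2*sigma*T^4 = 4*pi*(5.315148e+10)^2 * 5.67e-8 * 3119^4 = 1.904956864e+29 W. L/L_sun = 1.904956864e+29 / 3.828e26 = 497.6376

497.6376 L_sun


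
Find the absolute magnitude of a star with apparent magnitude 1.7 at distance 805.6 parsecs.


M = m - 5*log10(d) + 5 = 1.7 - 5*log10(805.6) + 5 = -7.8306

-7.8306


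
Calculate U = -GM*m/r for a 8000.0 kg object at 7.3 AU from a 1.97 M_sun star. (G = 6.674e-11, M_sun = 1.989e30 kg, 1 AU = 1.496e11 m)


M = 1.97 * 1.989e30 kg = 3.91833e+30 kg; r = 7.3 AU * 1.496e11 m/AU = 1.09208e+12 m. U = -GM*m/r = -(6.674e-11 * 3.91833e+30 * 8000.0) / 1.09208e+12 = -1.916e+12

-1.916e+12 J


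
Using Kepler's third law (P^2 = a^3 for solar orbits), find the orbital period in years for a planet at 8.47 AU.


P = a^(3/2) = 8.47^1.5 = 24.6505

24.6505 years


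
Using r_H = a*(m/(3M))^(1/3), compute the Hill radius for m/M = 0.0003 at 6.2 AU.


r_H = a * (m/3M)^(1/3) = 6.2 * (0.0003/3)^(1/3) = 0.2878

0.2878 AU


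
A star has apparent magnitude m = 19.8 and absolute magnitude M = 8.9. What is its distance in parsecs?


d = 10^((m - M + 5)/5) = 10^((19.8 - 8.9 + 5)/5) = 1513.5612

1513.5612 pc


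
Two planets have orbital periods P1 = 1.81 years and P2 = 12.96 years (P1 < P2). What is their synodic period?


1/P_syn = |1/P1 - 1/P2| = |1/1.81 - 1/12.96| => P_syn = 2.1038

2.1038 years


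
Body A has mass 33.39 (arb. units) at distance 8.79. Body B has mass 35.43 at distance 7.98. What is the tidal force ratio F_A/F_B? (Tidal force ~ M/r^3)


Ratio = (M1/r1^3) / (M2/r2^3) = (33.39/8.79^3) / (35.43/7.98^3) = 0.7052

0.7052


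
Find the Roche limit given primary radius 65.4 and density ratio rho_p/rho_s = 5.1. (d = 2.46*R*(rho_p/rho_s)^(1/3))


d_Roche = 2.46 * 65.4 * 5.1^(1/3) = 276.9297

276.9297


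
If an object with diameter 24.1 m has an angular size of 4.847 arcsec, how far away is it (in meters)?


D = size / theta_rad, theta_rad = 4.847 * pi/(180*3600) = 2.350e-05, D = 1.026e+06

1.026e+06 m


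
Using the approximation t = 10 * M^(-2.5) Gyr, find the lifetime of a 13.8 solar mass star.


t = 10 * M^(-2.5) = 10 * 13.8^(-2.5) = 0.0141

0.0141 Gyr


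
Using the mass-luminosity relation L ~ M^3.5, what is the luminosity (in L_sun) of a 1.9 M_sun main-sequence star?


L/L_sun = (M/M_sun)^3.5 = 1.9^3.5 = 9.4545

9.4545 L_sun


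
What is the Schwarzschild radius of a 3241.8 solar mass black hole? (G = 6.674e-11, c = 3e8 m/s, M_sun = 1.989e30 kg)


M = 3241.8 * 1.989e30 kg = 6.4479402e+33 kg. rs = 2GM/c^2 = 2 * 6.674e-11 * 6.4479402e+33 / (3e8)^2 = 9.563e+06

9.563e+06 m


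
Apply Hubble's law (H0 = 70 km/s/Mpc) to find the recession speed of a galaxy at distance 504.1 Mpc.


v = H0 * d = 70 * 504.1 = 35287.0

35287.0 km/s


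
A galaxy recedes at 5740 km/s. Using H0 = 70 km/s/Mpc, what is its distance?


d = v / H0 = 5740 / 70 = 82.0

82.0 Mpc


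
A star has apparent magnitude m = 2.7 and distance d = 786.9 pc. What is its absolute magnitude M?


M = m - 5*log10(d) + 5 = 2.7 - 5*log10(786.9) + 5 = -6.7796

-6.7796


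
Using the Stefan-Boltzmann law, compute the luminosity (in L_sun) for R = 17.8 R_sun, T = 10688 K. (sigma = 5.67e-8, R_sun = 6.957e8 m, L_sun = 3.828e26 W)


R = 17.8 * 6.957e8 m = 1.238346e+10 m. L = 4*pi*R^2*sigma*T^4 = 4*pi*(1.238346e+10)^2 * 5.67e-8 * 10688^4 = 1.425813475e+30 W. L/L_sun = 1.425813475e+30 / 3.828e26 = 3724.6956

3724.6956 L_sun


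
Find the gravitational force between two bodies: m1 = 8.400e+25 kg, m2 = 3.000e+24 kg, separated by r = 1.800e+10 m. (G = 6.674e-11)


F = G*m1*m2/r^2 = 6.674e-11 * 8.400e+25 * 3.000e+24 / (1.800e+10)^2 = 6.674e-11 * 2.520e+50 / 3.240e+20 = 5.191e+19

5.191e+19 N


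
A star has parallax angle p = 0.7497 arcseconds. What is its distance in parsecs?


d = 1/p = 1/0.7497 = 1.3339

1.3339 pc


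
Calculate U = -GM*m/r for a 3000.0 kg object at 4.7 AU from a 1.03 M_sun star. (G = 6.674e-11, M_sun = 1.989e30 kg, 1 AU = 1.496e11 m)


M = 1.03 * 1.989e30 kg = 2.04867e+30 kg; r = 4.7 AU * 1.496e11 m/AU = 7.0312e+11 m. U = -GM*m/r = -(6.674e-11 * 2.04867e+30 * 3000.0) / 7.0312e+11 = -5.834e+11

-5.834e+11 J


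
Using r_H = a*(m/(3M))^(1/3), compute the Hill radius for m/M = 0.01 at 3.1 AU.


r_H = a * (m/3M)^(1/3) = 3.1 * (0.01/3)^(1/3) = 0.4631

0.4631 AU


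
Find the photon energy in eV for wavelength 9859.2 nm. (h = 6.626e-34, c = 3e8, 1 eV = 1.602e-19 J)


E = hc/lambda = 6.626e-34 * 3e8 / 9.859e-06 = 2.016e-20 J = 0.1259 eV

0.1259 eV


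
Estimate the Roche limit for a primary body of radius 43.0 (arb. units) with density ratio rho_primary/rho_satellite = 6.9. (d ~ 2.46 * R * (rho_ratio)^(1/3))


d_Roche = 2.46 * 43.0 * 6.9^(1/3) = 201.3817

201.3817


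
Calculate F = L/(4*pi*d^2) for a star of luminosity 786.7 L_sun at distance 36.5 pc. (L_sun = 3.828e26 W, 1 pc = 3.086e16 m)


F = L / (4*pi*d^2) = 3.011e+29 / (4*pi*(1.126e+18)^2) = 1.889e-08

1.889e-08 W/m^2


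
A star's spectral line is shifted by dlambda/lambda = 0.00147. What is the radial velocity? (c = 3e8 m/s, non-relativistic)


v = (dlambda/lambda) * c = 0.00147 * 3e8 = 441000.0

441000.0 m/s


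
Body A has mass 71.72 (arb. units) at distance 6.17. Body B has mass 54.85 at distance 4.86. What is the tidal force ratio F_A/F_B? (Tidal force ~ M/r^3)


Ratio = (M1/r1^3) / (M2/r2^3) = (71.72/6.17^3) / (54.85/4.86^3) = 0.639

0.639


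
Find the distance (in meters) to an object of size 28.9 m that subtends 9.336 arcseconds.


D = size / theta_rad, theta_rad = 9.336 * pi/(180*3600) = 4.526e-05, D = 638501.8103

638501.8103 m


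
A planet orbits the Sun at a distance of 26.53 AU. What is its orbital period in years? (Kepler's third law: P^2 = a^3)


P = a^(3/2) = 26.53^1.5 = 136.6488

136.6488 years


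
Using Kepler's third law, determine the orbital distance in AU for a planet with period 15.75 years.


a = P^(2/3) = 15.75^(2/3) = 6.2833

6.2833 AU


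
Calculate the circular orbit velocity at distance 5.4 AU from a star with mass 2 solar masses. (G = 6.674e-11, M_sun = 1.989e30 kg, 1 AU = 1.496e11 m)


v = sqrt(GM/r) = sqrt(6.674e-11 * 3.978e+30 / 8.078e+11) = 18128.5394

18128.5394 m/s


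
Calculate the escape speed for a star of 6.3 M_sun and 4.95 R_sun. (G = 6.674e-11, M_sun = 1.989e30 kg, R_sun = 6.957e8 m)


M = 6.3 * 1.989e30 kg = 1.25307e+31 kg; R = 4.95 * 6.957e8 m = 3.443715e+09 m. v_esc = sqrt(2GM/R) = sqrt(2 * 6.674e-11 * 1.25307e+31 / 3.443715e+09) = 696918.7743

696918.7743 m/s


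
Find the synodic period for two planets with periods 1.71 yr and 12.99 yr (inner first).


1/P_syn = |1/P1 - 1/P2| = |1/1.71 - 1/12.99| => P_syn = 1.9692

1.9692 years


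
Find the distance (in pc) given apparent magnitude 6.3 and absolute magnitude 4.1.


d = 10^((m - M + 5)/5) = 10^((6.3 - 4.1 + 5)/5) = 27.5423

27.5423 pc


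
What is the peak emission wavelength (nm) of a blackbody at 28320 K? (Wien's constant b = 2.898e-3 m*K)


lam_max = b / T = 2.898e-3 / 28320 = 1.023e-07 m = 102.3305 nm

102.3305 nm


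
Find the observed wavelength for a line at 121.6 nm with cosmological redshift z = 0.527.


lam_obs = lam_emit * (1 + z) = 121.6 * (1 + 0.527) = 185.6832

185.6832 nm


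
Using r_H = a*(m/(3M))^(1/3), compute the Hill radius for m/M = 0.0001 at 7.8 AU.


r_H = a * (m/3M)^(1/3) = 7.8 * (0.0001/3)^(1/3) = 0.251

0.251 AU


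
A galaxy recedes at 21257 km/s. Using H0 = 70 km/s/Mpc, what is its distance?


d = v / H0 = 21257 / 70 = 303.6714

303.6714 Mpc


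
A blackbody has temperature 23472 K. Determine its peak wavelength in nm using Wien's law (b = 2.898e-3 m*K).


lam_max = b / T = 2.898e-3 / 23472 = 1.235e-07 m = 123.4663 nm

123.4663 nm


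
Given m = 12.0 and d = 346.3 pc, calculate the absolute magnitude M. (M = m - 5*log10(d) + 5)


M = m - 5*log10(d) + 5 = 12.0 - 5*log10(346.3) + 5 = 4.3027

4.3027


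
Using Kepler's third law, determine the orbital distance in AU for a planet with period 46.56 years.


a = P^(2/3) = 46.56^(2/3) = 12.9422

12.9422 AU


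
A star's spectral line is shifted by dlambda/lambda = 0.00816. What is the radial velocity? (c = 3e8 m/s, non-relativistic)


v = (dlambda/lambda) * c = 0.00816 * 3e8 = 2.448e+06

2.448e+06 m/s


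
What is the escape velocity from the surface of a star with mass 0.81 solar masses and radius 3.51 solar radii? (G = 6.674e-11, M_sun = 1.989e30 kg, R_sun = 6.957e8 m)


M = 0.81 * 1.989e30 kg = 1.61109e+30 kg; R = 3.51 * 6.957e8 m = 2.441907e+09 m. v_esc = sqrt(2GM/R) = sqrt(2 * 6.674e-11 * 1.61109e+30 / 2.441907e+09) = 296758.6864

296758.6864 m/s


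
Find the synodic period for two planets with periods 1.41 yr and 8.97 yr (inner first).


1/P_syn = |1/P1 - 1/P2| = |1/1.41 - 1/8.97| => P_syn = 1.673

1.673 years


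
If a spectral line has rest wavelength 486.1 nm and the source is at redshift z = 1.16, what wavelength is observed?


lam_obs = lam_emit * (1 + z) = 486.1 * (1 + 1.16) = 1049.976

1049.976 nm


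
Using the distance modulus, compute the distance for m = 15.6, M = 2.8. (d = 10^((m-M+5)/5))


d = 10^((m - M + 5)/5) = 10^((15.6 - 2.8 + 5)/5) = 3630.7805

3630.7805 pc


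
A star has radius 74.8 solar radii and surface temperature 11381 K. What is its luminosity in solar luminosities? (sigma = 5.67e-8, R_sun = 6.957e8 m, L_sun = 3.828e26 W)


R = 74.8 * 6.957e8 m = 5.203836e+10 m. L = 4*pi*R^2*sigma*T^4 = 4*pi*(5.203836e+10)^2 * 5.67e-8 * 11381^4 = 3.237142508e+31 W. L/L_sun = 3.237142508e+31 / 3.828e26 = 84564.8513

84564.8513 L_sun


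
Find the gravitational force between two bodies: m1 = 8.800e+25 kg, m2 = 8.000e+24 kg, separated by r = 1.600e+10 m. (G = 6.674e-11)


F = G*m1*m2/r^2 = 6.674e-11 * 8.800e+25 * 8.000e+24 / (1.600e+10)^2 = 6.674e-11 * 7.040e+50 / 2.560e+20 = 1.835e+20

1.835e+20 N


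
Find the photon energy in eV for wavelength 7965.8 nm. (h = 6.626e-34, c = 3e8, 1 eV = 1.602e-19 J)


E = hc/lambda = 6.626e-34 * 3e8 / 7.966e-06 = 2.495e-20 J = 0.1558 eV

0.1558 eV


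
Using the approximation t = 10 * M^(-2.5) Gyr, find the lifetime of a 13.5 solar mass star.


t = 10 * M^(-2.5) = 10 * 13.5^(-2.5) = 0.0149

0.0149 Gyr


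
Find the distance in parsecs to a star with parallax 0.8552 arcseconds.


d = 1/p = 1/0.8552 = 1.1693

1.1693 pc


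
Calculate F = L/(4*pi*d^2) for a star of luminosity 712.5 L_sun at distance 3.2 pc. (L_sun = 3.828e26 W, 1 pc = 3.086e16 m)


F = L / (4*pi*d^2) = 2.727e+29 / (4*pi*(9.875e+16)^2) = 2.226e-06

2.226e-06 W/m^2


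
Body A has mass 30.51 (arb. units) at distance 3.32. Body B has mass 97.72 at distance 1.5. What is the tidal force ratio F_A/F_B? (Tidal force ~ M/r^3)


Ratio = (M1/r1^3) / (M2/r2^3) = (30.51/3.32^3) / (97.72/1.5^3) = 0.0288

0.0288


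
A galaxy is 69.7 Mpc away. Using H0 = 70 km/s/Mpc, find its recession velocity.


v = H0 * d = 70 * 69.7 = 4879.0

4879.0 km/s


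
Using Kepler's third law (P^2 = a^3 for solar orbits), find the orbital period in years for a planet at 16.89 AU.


P = a^(3/2) = 16.89^1.5 = 69.4136

69.4136 years


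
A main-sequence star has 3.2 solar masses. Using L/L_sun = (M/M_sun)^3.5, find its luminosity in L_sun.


L/L_sun = (M/M_sun)^3.5 = 3.2^3.5 = 58.6172

58.6172 L_sun


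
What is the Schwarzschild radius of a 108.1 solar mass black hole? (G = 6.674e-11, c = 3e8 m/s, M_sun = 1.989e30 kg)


M = 108.1 * 1.989e30 kg = 2.150109e+32 kg. rs = 2GM/c^2 = 2 * 6.674e-11 * 2.150109e+32 / (3e8)^2 = 318885.0548

318885.0548 m


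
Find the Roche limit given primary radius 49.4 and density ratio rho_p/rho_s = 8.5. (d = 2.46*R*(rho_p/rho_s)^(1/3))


d_Roche = 2.46 * 49.4 * 8.5^(1/3) = 248.0095

248.0095


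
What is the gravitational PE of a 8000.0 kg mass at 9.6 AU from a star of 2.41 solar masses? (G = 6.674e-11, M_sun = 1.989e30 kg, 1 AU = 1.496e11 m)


M = 2.41 * 1.989e30 kg = 4.79349e+30 kg; r = 9.6 AU * 1.496e11 m/AU = 1.43616e+12 m. U = -GM*m/r = -(6.674e-11 * 4.79349e+30 * 8000.0) / 1.43616e+12 = -1.782e+12

-1.782e+12 J


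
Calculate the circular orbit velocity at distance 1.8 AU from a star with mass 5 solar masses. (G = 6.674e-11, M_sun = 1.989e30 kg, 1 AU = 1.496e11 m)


v = sqrt(GM/r) = sqrt(6.674e-11 * 9.945e+30 / 2.693e+11) = 49647.0497

49647.0497 m/s


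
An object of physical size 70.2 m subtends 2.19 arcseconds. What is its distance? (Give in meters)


D = size / theta_rad, theta_rad = 2.19 * pi/(180*3600) = 1.062e-05, D = 6.612e+06

6.612e+06 m


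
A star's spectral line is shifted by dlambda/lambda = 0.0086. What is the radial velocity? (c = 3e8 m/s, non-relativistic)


v = (dlambda/lambda) * c = 0.0086 * 3e8 = 2.580e+06

2.580e+06 m/s


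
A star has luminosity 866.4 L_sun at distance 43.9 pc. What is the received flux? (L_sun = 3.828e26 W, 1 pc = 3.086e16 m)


F = L / (4*pi*d^2) = 3.317e+29 / (4*pi*(1.355e+18)^2) = 1.438e-08

1.438e-08 W/m^2


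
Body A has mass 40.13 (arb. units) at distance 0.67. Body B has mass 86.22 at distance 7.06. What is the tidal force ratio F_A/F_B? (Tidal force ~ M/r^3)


Ratio = (M1/r1^3) / (M2/r2^3) = (40.13/0.67^3) / (86.22/7.06^3) = 544.5664

544.5664


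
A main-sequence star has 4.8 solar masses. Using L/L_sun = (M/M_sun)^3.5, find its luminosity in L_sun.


L/L_sun = (M/M_sun)^3.5 = 4.8^3.5 = 242.2949

242.2949 L_sun


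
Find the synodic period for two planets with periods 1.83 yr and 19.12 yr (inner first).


1/P_syn = |1/P1 - 1/P2| = |1/1.83 - 1/19.12| => P_syn = 2.0237

2.0237 years


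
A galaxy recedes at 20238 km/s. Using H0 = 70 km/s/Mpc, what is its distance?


d = v / H0 = 20238 / 70 = 289.1143

289.1143 Mpc


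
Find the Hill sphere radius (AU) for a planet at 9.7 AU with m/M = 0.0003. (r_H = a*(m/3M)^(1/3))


r_H = a * (m/3M)^(1/3) = 9.7 * (0.0003/3)^(1/3) = 0.4502

0.4502 AU


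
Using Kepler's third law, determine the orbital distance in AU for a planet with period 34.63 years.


a = P^(2/3) = 34.63^(2/3) = 10.6243

10.6243 AU


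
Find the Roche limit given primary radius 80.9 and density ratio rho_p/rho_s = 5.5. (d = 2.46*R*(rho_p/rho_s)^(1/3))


d_Roche = 2.46 * 80.9 * 5.5^(1/3) = 351.2944

351.2944


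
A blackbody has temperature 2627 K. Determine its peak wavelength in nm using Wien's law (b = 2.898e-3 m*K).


lam_max = b / T = 2.898e-3 / 2627 = 1.103e-06 m = 1103.1595 nm

1103.1595 nm


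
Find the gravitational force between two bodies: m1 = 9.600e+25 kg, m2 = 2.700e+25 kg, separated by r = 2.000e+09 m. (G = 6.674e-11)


F = G*m1*m2/r^2 = 6.674e-11 * 9.600e+25 * 2.700e+25 / (2.000e+09)^2 = 6.674e-11 * 2.592e+51 / 4.000e+18 = 4.325e+22

4.325e+22 N


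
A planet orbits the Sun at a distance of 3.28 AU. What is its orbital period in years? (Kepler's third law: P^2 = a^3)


P = a^(3/2) = 3.28^1.5 = 5.9403

5.9403 years


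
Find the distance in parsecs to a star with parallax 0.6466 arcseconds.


d = 1/p = 1/0.6466 = 1.5466

1.5466 pc


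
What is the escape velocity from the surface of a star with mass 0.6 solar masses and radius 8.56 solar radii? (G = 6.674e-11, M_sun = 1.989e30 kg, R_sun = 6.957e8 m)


M = 0.6 * 1.989e30 kg = 1.1934e+30 kg; R = 8.56 * 6.957e8 m = 5.955192e+09 m. v_esc = sqrt(2GM/R) = sqrt(2 * 6.674e-11 * 1.1934e+30 / 5.955192e+09) = 163551.0105

163551.0105 m/s


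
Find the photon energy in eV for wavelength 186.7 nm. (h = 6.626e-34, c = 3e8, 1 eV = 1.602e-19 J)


E = hc/lambda = 6.626e-34 * 3e8 / 1.867e-07 = 1.065e-18 J = 6.6461 eV

6.6461 eV


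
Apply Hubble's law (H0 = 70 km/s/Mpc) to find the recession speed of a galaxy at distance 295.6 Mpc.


v = H0 * d = 70 * 295.6 = 20692.0

20692.0 km/s


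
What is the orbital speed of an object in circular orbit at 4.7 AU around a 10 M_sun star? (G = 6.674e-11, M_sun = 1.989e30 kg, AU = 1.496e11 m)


v = sqrt(GM/r) = sqrt(6.674e-11 * 1.989e+31 / 7.031e+11) = 43450.5989

43450.5989 m/s


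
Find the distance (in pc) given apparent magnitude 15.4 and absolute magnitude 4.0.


d = 10^((m - M + 5)/5) = 10^((15.4 - 4.0 + 5)/5) = 1905.4607

1905.4607 pc


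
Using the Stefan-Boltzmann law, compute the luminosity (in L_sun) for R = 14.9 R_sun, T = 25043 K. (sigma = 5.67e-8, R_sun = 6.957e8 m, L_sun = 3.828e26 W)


R = 14.9 * 6.957e8 m = 1.036593e+10 m. L = 4*pi*R^2*sigma*T^4 = 4*pi*(1.036593e+10)^2 * 5.67e-8 * 25043^4 = 3.011305938e+31 W. L/L_sun = 3.011305938e+31 / 3.828e26 = 78665.2544

78665.2544 L_sun


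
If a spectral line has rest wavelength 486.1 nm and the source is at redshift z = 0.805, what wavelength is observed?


lam_obs = lam_emit * (1 + z) = 486.1 * (1 + 0.805) = 877.4105

877.4105 nm


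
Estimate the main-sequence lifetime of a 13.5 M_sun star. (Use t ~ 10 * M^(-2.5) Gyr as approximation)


t = 10 * M^(-2.5) = 10 * 13.5^(-2.5) = 0.0149

0.0149 Gyr


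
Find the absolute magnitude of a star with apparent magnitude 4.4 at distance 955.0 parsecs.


M = m - 5*log10(d) + 5 = 4.4 - 5*log10(955.0) + 5 = -5.5

-5.5


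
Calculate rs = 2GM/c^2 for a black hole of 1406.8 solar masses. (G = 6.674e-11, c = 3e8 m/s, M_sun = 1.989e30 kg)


M = 1406.8 * 1.989e30 kg = 2.7981252e+33 kg. rs = 2GM/c^2 = 2 * 6.674e-11 * 2.7981252e+33 / (3e8)^2 = 4.150e+06

4.150e+06 m


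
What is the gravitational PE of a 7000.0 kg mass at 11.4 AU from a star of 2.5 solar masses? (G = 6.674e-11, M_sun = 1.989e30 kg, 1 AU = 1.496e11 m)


M = 2.5 * 1.989e30 kg = 4.9725e+30 kg; r = 11.4 AU * 1.496e11 m/AU = 1.70544e+12 m. U = -GM*m/r = -(6.674e-11 * 4.9725e+30 * 7000.0) / 1.70544e+12 = -1.362e+12

-1.362e+12 J


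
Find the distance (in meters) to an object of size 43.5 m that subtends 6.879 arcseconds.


D = size / theta_rad, theta_rad = 6.879 * pi/(180*3600) = 3.335e-05, D = 1.304e+06

1.304e+06 m


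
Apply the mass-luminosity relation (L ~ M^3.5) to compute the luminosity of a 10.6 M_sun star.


L/L_sun = (M/M_sun)^3.5 = 10.6^3.5 = 3877.6672

3877.6672 L_sun


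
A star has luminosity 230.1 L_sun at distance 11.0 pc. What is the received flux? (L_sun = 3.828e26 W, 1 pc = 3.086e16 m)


F = L / (4*pi*d^2) = 8.808e+28 / (4*pi*(3.395e+17)^2) = 6.083e-08

6.083e-08 W/m^2


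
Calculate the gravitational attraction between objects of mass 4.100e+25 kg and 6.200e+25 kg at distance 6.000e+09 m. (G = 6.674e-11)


F = G*m1*m2/r^2 = 6.674e-11 * 4.100e+25 * 6.200e+25 / (6.000e+09)^2 = 6.674e-11 * 2.542e+51 / 3.600e+19 = 4.713e+21

4.713e+21 N


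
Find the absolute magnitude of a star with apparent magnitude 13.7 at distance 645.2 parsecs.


M = m - 5*log10(d) + 5 = 13.7 - 5*log10(645.2) + 5 = 4.6515

4.6515


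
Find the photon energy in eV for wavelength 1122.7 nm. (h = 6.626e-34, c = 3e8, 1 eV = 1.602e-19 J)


E = hc/lambda = 6.626e-34 * 3e8 / 1.123e-06 = 1.771e-19 J = 1.1052 eV

1.1052 eV
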